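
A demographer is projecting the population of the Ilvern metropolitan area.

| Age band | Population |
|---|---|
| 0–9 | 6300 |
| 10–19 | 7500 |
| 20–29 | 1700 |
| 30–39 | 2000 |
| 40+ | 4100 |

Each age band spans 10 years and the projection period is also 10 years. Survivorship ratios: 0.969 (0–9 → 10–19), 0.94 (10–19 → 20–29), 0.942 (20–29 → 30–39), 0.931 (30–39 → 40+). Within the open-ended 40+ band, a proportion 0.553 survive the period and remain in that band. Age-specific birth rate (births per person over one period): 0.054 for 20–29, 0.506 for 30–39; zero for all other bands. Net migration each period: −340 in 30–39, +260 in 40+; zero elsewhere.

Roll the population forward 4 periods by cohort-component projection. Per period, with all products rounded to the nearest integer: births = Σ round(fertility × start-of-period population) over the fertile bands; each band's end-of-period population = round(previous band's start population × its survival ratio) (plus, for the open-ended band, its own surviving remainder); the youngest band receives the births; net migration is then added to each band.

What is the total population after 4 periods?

Call the bands 1 to 5, youngest first.
— Period 1 —
Births: 1700 × 0.054 = 92, 2000 × 0.506 = 1012 — total 1104
Band 2: 6300 × 0.969 = 6105
Band 3: 7500 × 0.94 = 7050
Band 4: 1700 × 0.942 = 1601
Band 5: 2000 × 0.931 + 4100 × 0.553 = 1862 + 2267 = 4129
Net migration: Band 4 − 340 → 1261; Band 5 + 260 → 4389
→ [1104, 6105, 7050, 1261, 4389]
— Period 2 —
Births: 7050 × 0.054 = 381, 1261 × 0.506 = 638 — total 1019
Band 2: 1104 × 0.969 = 1070
Band 3: 6105 × 0.94 = 5739
Band 4: 7050 × 0.942 = 6641
Band 5: 1261 × 0.931 + 4389 × 0.553 = 1174 + 2427 = 3601
Net migration: Band 4 − 340 → 6301; Band 5 + 260 → 3861
→ [1019, 1070, 5739, 6301, 3861]
— Period 3 —
Births: 5739 × 0.054 = 310, 6301 × 0.506 = 3188 — total 3498
Band 2: 1019 × 0.969 = 987
Band 3: 1070 × 0.94 = 1006
Band 4: 5739 × 0.942 = 5406
Band 5: 6301 × 0.931 + 3861 × 0.553 = 5866 + 2135 = 8001
Net migration: Band 4 − 340 → 5066; Band 5 + 260 → 8261
→ [3498, 987, 1006, 5066, 8261]
— Period 4 —
Births: 1006 × 0.054 = 54, 5066 × 0.506 = 2563 — total 2617
Band 2: 3498 × 0.969 = 3390
Band 3: 987 × 0.94 = 928
Band 4: 1006 × 0.942 = 948
Band 5: 5066 × 0.931 + 8261 × 0.553 = 4716 + 4568 = 9284
Net migration: Band 4 − 340 → 608; Band 5 + 260 → 9544
→ [2617, 3390, 928, 608, 9544]
Total after period 4: 2617 + 3390 + 928 + 608 + 9544 = 17087

17087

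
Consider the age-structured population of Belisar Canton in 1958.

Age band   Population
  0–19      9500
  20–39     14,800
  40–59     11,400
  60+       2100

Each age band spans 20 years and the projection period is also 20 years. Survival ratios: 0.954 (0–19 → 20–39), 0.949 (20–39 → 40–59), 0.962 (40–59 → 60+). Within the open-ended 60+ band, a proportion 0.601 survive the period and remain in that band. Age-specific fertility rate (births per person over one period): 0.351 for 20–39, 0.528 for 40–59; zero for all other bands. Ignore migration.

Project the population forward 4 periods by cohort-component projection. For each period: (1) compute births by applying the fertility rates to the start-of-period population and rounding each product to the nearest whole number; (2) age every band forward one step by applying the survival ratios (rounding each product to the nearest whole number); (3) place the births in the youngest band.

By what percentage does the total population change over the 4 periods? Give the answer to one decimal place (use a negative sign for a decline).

— Period 1 —
Births: 14800 * 0.351 = 5195 ; 11400 * 0.528 = 6019 — total 11214
20–39: 9500 * 0.954 = 9063
40–59: 14800 * 0.949 = 14045
60+: 11400 * 0.962 + 2100 * 0.601 = 10967 + 1262 = 12229
Giving 11214 / 9063 / 14045 / 12229.
— Period 2 —
Births: 9063 * 0.351 = 3181 ; 14045 * 0.528 = 7416 — total 10597
20–39: 11214 * 0.954 = 10698
40–59: 9063 * 0.949 = 8601
60+: 14045 * 0.962 + 12229 * 0.601 = 13511 + 7350 = 20861
Giving 10597 / 10698 / 8601 / 20861.
— Period 3 —
Births: 10698 * 0.351 = 3755 ; 8601 * 0.528 = 4541 — total 8296
20–39: 10597 * 0.954 = 10110
40–59: 10698 * 0.949 = 10152
60+: 8601 * 0.962 + 20861 * 0.601 = 8274 + 12537 = 20811
Giving 8296 / 10110 / 10152 / 20811.
— Period 4 —
Births: 10110 * 0.351 = 3549 ; 10152 * 0.528 = 5360 — total 8909
20–39: 8296 * 0.954 = 7914
40–59: 10110 * 0.949 = 9594
60+: 10152 * 0.962 + 20811 * 0.601 = 9766 + 12507 = 22273
Giving 8909 / 7914 / 9594 / 22273.
Total: 37800 → 48690; change = 10890; percentage change = 28.8%

28.8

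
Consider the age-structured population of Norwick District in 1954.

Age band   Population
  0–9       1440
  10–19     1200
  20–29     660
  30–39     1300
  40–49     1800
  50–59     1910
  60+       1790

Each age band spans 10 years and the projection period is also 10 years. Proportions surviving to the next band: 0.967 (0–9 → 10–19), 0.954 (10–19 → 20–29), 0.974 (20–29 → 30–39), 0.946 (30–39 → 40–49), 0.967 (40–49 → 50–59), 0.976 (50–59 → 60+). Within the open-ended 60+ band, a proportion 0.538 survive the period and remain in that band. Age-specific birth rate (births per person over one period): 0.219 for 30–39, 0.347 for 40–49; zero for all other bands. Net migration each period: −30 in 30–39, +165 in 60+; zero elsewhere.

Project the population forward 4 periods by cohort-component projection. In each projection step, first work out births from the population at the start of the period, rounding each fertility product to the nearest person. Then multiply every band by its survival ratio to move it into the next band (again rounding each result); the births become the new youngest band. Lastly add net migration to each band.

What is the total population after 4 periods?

Numbering the groups 1..7 from youngest to oldest:
Period 1:
Births: 1300 × 0.219 = 285 ; 1800 × 0.347 = 625 — total 910
Group 2: 1440 × 0.967 = 1392
Group 3: 1200 × 0.954 = 1145
Group 4: 660 × 0.974 = 643
Group 5: 1300 × 0.946 = 1230
Group 6: 1800 × 0.967 = 1741
Group 7: 1910 × 0.976 + 1790 × 0.538 = 1864 + 963 = 2827
Net migration: Group 4 − 30 → 613; Group 7 + 165 → 2992
→ [910, 1392, 1145, 613, 1230, 1741, 2992]
Period 2:
Births: 613 × 0.219 = 134 ; 1230 × 0.347 = 427 — total 561
Group 2: 910 × 0.967 = 880
Group 3: 1392 × 0.954 = 1328
Group 4: 1145 × 0.974 = 1115
Group 5: 613 × 0.946 = 580
Group 6: 1230 × 0.967 = 1189
Group 7: 1741 × 0.976 + 2992 × 0.538 = 1699 + 1610 = 3309
Net migration: Group 4 − 30 → 1085; Group 7 + 165 → 3474
→ [561, 880, 1328, 1085, 580, 1189, 3474]
Period 3:
Births: 1085 × 0.219 = 238 ; 580 × 0.347 = 201 — total 439
Group 2: 561 × 0.967 = 542
Group 3: 880 × 0.954 = 840
Group 4: 1328 × 0.974 = 1293
Group 5: 1085 × 0.946 = 1026
Group 6: 580 × 0.967 = 561
Group 7: 1189 × 0.976 + 3474 × 0.538 = 1160 + 1869 = 3029
Net migration: Group 4 − 30 → 1263; Group 7 + 165 → 3194
→ [439, 542, 840, 1263, 1026, 561, 3194]
Period 4:
Births: 1263 × 0.219 = 277 ; 1026 × 0.347 = 356 — total 633
Group 2: 439 × 0.967 = 425
Group 3: 542 × 0.954 = 517
Group 4: 840 × 0.974 = 818
Group 5: 1263 × 0.946 = 1195
Group 6: 1026 × 0.967 = 992
Group 7: 561 × 0.976 + 3194 × 0.538 = 548 + 1718 = 2266
Net migration: Group 4 − 30 → 788; Group 7 + 165 → 2431
→ [633, 425, 517, 788, 1195, 992, 2431]
Total after period 4: 633 + 425 + 517 + 788 + 1195 + 992 + 2431 = 6981

6981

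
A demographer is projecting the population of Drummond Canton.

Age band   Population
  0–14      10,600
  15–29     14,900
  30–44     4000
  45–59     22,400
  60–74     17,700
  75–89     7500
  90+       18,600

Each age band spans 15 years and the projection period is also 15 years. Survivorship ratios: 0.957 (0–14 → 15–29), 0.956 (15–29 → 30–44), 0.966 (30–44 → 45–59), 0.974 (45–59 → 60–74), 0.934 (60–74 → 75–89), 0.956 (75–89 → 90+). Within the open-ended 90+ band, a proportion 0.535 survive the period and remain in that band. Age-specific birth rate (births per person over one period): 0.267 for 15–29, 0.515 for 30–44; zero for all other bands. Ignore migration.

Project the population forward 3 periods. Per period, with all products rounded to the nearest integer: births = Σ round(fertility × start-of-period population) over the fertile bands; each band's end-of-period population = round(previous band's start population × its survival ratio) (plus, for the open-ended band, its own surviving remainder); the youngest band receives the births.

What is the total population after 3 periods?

Numbering the groups 1..7 from youngest to oldest:
Period 1.
Births: 14900 * 0.267 = 3978 ; 4000 * 0.515 = 2060 → total 6038
Group 2: 10600 * 0.957 = 10144
Group 3: 14900 * 0.956 = 14244
Group 4: 4000 * 0.966 = 3864
Group 5: 22400 * 0.974 = 21818
Group 6: 17700 * 0.934 = 16532
Group 7: 7500 * 0.956 + 18600 * 0.535 = 7170 + 9951 = 17121
Population now: 0–14=6038, 15–29=10144, 30–44=14244, 45–59=3864, 60–74=21818, 75–89=16532, 90+=17121
Period 2.
Births: 10144 * 0.267 = 2708 ; 14244 * 0.515 = 7336 → total 10044
Group 2: 6038 * 0.957 = 5778
Group 3: 10144 * 0.956 = 9698
Group 4: 14244 * 0.966 = 13760
Group 5: 3864 * 0.974 = 3764
Group 6: 21818 * 0.934 = 20378
Group 7: 16532 * 0.956 + 17121 * 0.535 = 15805 + 9160 = 24965
Population now: 0–14=10044, 15–29=5778, 30–44=9698, 45–59=13760, 60–74=3764, 75–89=20378, 90+=24965
Period 3.
Births: 5778 * 0.267 = 1543 ; 9698 * 0.515 = 4994 → total 6537
Group 2: 10044 * 0.957 = 9612
Group 3: 5778 * 0.956 = 5524
Group 4: 9698 * 0.966 = 9368
Group 5: 13760 * 0.974 = 13402
Group 6: 3764 * 0.934 = 3516
Group 7: 20378 * 0.956 + 24965 * 0.535 = 19481 + 13356 = 32837
Population now: 0–14=6537, 15–29=9612, 30–44=5524, 45–59=9368, 60–74=13402, 75–89=3516, 90+=32837
Total after period 3: 6537 + 9612 + 5524 + 9368 + 13402 + 3516 + 32837 = 80796

80796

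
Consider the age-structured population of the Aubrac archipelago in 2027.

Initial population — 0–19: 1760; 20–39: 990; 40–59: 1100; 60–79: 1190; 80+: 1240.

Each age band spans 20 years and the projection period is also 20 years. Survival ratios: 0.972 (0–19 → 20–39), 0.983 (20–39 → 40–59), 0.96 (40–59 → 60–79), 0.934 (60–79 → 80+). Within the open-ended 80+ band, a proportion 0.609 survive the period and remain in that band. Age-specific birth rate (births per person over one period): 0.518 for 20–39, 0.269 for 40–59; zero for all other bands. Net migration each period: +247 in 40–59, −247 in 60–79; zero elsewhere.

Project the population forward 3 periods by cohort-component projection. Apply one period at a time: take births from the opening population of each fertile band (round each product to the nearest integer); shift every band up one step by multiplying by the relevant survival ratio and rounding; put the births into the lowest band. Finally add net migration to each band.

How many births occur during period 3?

926

— Period 1 —
Births: 990 × 0.518 = 513, 1100 × 0.269 = 296 ⇒ total 809
20–39: 1760 × 0.972 = 1711
40–59: 990 × 0.983 = 973
60–79: 1100 × 0.96 = 1056
80+: 1190 × 0.934 + 1240 × 0.609 = 1111 + 755 = 1866
Net migration: 40–59 + 247 → 1220; 60–79 − 247 → 809
Giving 809 / 1711 / 1220 / 809 / 1866.
— Period 2 —
Births: 1711 × 0.518 = 886, 1220 × 0.269 = 328 ⇒ total 1214
20–39: 809 × 0.972 = 786
40–59: 1711 × 0.983 = 1682
60–79: 1220 × 0.96 = 1171
80+: 809 × 0.934 + 1866 × 0.609 = 756 + 1136 = 1892
Net migration: 40–59 + 247 → 1929; 60–79 − 247 → 924
Giving 1214 / 786 / 1929 / 924 / 1892.
— Period 3 —
Births: 786 × 0.518 = 407, 1929 × 0.269 = 519 ⇒ total 926
20–39: 1214 × 0.972 = 1180
40–59: 786 × 0.983 = 773
60–79: 1929 × 0.96 = 1852
80+: 924 × 0.934 + 1892 × 0.609 = 863 + 1152 = 2015
Net migration: 40–59 + 247 → 1020; 60–79 − 247 → 1605
Giving 926 / 1180 / 1020 / 1605 / 2015.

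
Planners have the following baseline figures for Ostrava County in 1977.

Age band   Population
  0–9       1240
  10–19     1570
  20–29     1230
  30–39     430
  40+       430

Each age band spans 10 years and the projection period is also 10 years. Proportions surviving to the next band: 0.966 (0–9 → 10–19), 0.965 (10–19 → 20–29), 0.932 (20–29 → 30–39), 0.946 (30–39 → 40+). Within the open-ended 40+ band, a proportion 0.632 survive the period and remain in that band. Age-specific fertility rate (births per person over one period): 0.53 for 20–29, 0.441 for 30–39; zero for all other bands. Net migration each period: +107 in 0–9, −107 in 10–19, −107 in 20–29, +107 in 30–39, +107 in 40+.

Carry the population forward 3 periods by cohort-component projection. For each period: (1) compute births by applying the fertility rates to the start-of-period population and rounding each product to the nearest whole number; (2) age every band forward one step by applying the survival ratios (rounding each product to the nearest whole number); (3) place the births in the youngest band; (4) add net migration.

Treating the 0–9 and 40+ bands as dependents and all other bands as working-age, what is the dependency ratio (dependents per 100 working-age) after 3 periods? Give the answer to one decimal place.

130.8

Period 1:
Births: 1230 × 0.53 = 652 ; 430 × 0.441 = 190 — total 842
10–19: 1240 × 0.966 = 1198
20–29: 1570 × 0.965 = 1515
30–39: 1230 × 0.932 = 1146
40+: 430 × 0.946 + 430 × 0.632 = 407 + 272 = 679
Net migration: 0–9 + 107 → 949; 10–19 − 107 → 1091; 20–29 − 107 → 1408; 30–39 + 107 → 1253; 40+ + 107 → 786
Giving 949 / 1091 / 1408 / 1253 / 786.
Period 2:
Births: 1408 × 0.53 = 746 ; 1253 × 0.441 = 553 — total 1299
10–19: 949 × 0.966 = 917
20–29: 1091 × 0.965 = 1053
30–39: 1408 × 0.932 = 1312
40+: 1253 × 0.946 + 786 × 0.632 = 1185 + 497 = 1682
Net migration: 0–9 + 107 → 1406; 10–19 − 107 → 810; 20–29 − 107 → 946; 30–39 + 107 → 1419; 40+ + 107 → 1789
Giving 1406 / 810 / 946 / 1419 / 1789.
Period 3:
Births: 946 × 0.53 = 501 ; 1419 × 0.441 = 626 — total 1127
10–19: 1406 × 0.966 = 1358
20–29: 810 × 0.965 = 782
30–39: 946 × 0.932 = 882
40+: 1419 × 0.946 + 1789 × 0.632 = 1342 + 1131 = 2473
Net migration: 0–9 + 107 → 1234; 10–19 − 107 → 1251; 20–29 − 107 → 675; 30–39 + 107 → 989; 40+ + 107 → 2580
Giving 1234 / 1251 / 675 / 989 / 2580.
Dependents (band 0–9 + band 40+) = 1234 + 2580 = 3814; working-age = 2915; ratio = 3814/2915 × 100 = 130.8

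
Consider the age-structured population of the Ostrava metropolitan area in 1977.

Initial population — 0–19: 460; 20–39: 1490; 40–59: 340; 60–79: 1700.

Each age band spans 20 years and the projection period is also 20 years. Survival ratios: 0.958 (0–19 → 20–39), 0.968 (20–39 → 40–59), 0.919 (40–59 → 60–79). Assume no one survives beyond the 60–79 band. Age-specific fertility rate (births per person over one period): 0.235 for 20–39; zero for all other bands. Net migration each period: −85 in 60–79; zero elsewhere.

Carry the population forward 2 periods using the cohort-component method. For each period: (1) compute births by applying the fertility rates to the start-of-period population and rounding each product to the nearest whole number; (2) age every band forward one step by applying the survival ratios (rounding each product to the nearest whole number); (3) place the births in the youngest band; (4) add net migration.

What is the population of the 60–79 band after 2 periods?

1240

After projecting period 1:
Births: 1490 × 0.235 = 350
20–39: 460 × 0.958 = 441
40–59: 1490 × 0.968 = 1442
60–79: 340 × 0.919 = 312
Net migration: 60–79 − 85 → 227
→ [350, 441, 1442, 227]
After projecting period 2:
Births: 441 × 0.235 = 104
20–39: 350 × 0.958 = 335
40–59: 441 × 0.968 = 427
60–79: 1442 × 0.919 = 1325
Net migration: 60–79 − 85 → 1240
→ [104, 335, 427, 1240]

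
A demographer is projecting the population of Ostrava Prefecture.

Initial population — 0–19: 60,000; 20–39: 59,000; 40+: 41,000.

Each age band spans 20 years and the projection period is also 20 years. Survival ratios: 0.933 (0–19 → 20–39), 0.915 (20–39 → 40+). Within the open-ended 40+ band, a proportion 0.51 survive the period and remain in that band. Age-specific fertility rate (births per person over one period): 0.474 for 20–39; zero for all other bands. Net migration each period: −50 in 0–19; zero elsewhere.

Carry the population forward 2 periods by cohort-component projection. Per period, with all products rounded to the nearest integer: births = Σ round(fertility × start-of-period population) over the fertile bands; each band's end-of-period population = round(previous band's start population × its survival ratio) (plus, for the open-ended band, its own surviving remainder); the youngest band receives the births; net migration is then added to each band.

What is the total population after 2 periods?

Period 1.
Births: 59000 × 0.474 = 27966
20–39: 60000 × 0.933 = 55980
40+: 59000 × 0.915 + 41000 × 0.51 = 53985 + 20910 = 74895
Net migration: 0–19 − 50 → 27916
End of period: [27916, 55980, 74895]
Period 2.
Births: 55980 × 0.474 = 26535
20–39: 27916 × 0.933 = 26046
40+: 55980 × 0.915 + 74895 × 0.51 = 51222 + 38196 = 89418
Net migration: 0–19 − 50 → 26485
End of period: [26485, 26046, 89418]
Total after period 2: 26485 + 26046 + 89418 = 141949

141949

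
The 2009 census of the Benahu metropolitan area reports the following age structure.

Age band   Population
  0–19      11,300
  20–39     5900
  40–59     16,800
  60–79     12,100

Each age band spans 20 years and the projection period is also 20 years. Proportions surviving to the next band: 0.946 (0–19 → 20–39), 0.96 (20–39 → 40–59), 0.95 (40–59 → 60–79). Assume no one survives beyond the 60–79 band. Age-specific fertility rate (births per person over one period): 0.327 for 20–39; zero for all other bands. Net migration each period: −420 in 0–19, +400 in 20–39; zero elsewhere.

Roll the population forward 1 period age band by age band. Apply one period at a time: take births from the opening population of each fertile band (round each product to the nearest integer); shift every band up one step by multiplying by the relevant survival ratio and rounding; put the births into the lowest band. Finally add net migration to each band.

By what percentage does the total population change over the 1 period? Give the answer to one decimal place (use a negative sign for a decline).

-25.8

Let group 1 be 0–19 through group 4 = 60–79.
Period 1.
Births: 5900 × 0.327 = 1929
Group 2: 11300 × 0.946 = 10690
Group 3: 5900 × 0.96 = 5664
Group 4: 16800 × 0.95 = 15960
Net migration: Group 1 − 420 → 1509; Group 2 + 400 → 11090
End of period: [1509, 11090, 5664, 15960]
Total: 46100 → 34223; change = -11877; percentage change = -25.8%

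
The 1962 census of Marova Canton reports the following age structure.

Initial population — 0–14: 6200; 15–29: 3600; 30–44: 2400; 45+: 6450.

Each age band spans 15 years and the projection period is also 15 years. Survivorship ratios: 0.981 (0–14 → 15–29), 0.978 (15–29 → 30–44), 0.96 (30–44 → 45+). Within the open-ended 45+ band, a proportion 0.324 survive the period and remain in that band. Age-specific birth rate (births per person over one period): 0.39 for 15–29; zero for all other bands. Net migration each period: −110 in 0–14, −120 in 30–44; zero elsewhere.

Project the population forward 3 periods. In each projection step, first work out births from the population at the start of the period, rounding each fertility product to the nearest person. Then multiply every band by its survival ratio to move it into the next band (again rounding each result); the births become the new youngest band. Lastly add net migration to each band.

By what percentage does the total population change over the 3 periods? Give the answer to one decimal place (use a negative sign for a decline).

-41.9

Period 1:
Births: 3600 × 0.39 = 1404
15–29: 6200 × 0.981 = 6082
30–44: 3600 × 0.978 = 3521
45+: 2400 × 0.96 + 6450 × 0.324 = 2304 + 2090 = 4394
Net migration: 0–14 − 110 → 1294; 30–44 − 120 → 3401
Population now: 0–14=1294, 15–29=6082, 30–44=3401, 45+=4394
Period 2:
Births: 6082 × 0.39 = 2372
15–29: 1294 × 0.981 = 1269
30–44: 6082 × 0.978 = 5948
45+: 3401 × 0.96 + 4394 × 0.324 = 3265 + 1424 = 4689
Net migration: 0–14 − 110 → 2262; 30–44 − 120 → 5828
Population now: 0–14=2262, 15–29=1269, 30–44=5828, 45+=4689
Period 3:
Births: 1269 × 0.39 = 495
15–29: 2262 × 0.981 = 2219
30–44: 1269 × 0.978 = 1241
45+: 5828 × 0.96 + 4689 × 0.324 = 5595 + 1519 = 7114
Net migration: 0–14 − 110 → 385; 30–44 − 120 → 1121
Population now: 0–14=385, 15–29=2219, 30–44=1121, 45+=7114
Total: 18650 → 10839; change = -7811; percentage change = -41.9%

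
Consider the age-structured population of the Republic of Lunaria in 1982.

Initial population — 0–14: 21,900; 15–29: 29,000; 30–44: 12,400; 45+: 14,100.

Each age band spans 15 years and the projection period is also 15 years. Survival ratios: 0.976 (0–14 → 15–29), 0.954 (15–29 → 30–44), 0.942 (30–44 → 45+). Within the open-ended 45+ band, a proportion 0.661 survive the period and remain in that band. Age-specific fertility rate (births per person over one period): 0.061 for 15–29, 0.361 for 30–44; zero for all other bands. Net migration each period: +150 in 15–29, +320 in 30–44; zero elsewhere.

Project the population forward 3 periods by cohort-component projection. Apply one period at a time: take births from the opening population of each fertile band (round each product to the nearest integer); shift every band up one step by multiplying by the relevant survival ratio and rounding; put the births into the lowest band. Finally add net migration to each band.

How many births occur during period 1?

Let group 1 be 0–14 through group 4 = 45+.
Period 1.
Births: 29000 × 0.061 = 1769  |  12400 × 0.361 = 4476 — total 6245
Group 2: 21900 × 0.976 = 21374
Group 3: 29000 × 0.954 = 27666
Group 4: 12400 × 0.942 + 14100 × 0.661 = 11681 + 9320 = 21001
Net migration: Group 2 + 150 → 21524; Group 3 + 320 → 27986
→ [6245, 21524, 27986, 21001]

6245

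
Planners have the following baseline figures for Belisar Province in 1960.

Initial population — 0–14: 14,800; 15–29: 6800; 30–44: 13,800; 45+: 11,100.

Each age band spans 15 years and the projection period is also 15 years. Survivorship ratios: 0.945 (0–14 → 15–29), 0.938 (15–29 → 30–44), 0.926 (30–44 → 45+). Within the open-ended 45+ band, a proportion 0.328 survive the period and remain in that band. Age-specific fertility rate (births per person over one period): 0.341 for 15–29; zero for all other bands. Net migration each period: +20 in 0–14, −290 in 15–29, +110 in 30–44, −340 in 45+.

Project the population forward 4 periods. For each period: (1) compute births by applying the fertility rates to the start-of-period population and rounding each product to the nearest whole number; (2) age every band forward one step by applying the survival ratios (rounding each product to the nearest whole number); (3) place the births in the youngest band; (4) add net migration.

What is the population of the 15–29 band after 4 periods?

348

Period 1:
Births: 6800 × 0.341 = 2319
15–29: 14800 × 0.945 = 13986
30–44: 6800 × 0.938 = 6378
45+: 13800 × 0.926 + 11100 × 0.328 = 12779 + 3641 = 16420
Net migration: 0–14 + 20 → 2339; 15–29 − 290 → 13696; 30–44 + 110 → 6488; 45+ − 340 → 16080
End of period: [2339, 13696, 6488, 16080]
Period 2:
Births: 13696 × 0.341 = 4670
15–29: 2339 × 0.945 = 2210
30–44: 13696 × 0.938 = 12847
45+: 6488 × 0.926 + 16080 × 0.328 = 6008 + 5274 = 11282
Net migration: 0–14 + 20 → 4690; 15–29 − 290 → 1920; 30–44 + 110 → 12957; 45+ − 340 → 10942
End of period: [4690, 1920, 12957, 10942]
Period 3:
Births: 1920 × 0.341 = 655
15–29: 4690 × 0.945 = 4432
30–44: 1920 × 0.938 = 1801
45+: 12957 × 0.926 + 10942 × 0.328 = 11998 + 3589 = 15587
Net migration: 0–14 + 20 → 675; 15–29 − 290 → 4142; 30–44 + 110 → 1911; 45+ − 340 → 15247
End of period: [675, 4142, 1911, 15247]
Period 4:
Births: 4142 × 0.341 = 1412
15–29: 675 × 0.945 = 638
30–44: 4142 × 0.938 = 3885
45+: 1911 × 0.926 + 15247 × 0.328 = 1770 + 5001 = 6771
Net migration: 0–14 + 20 → 1432; 15–29 − 290 → 348; 30–44 + 110 → 3995; 45+ − 340 → 6431
End of period: [1432, 348, 3995, 6431]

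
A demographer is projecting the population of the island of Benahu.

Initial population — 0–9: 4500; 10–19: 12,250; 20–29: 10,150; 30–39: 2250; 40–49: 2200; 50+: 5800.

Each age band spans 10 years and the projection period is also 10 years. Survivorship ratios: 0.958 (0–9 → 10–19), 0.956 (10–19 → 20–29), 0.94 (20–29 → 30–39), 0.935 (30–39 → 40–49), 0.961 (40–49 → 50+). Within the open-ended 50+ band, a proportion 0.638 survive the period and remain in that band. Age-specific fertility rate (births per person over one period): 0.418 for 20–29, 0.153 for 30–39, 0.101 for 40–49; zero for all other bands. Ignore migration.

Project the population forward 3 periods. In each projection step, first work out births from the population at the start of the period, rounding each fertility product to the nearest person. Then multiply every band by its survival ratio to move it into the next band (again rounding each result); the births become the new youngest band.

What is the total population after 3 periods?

41399

Period 1.
Births: 10150 × 0.418 = 4243, 2250 × 0.153 = 344, 2200 × 0.101 = 222 → 4809
10–19: 4500 × 0.958 = 4311
20–29: 12250 × 0.956 = 11711
30–39: 10150 × 0.94 = 9541
40–49: 2250 × 0.935 = 2104
50+: 2200 × 0.961 + 5800 × 0.638 = 2114 + 3700 = 5814
End of period: [4809, 4311, 11711, 9541, 2104, 5814]
Period 2.
Births: 11711 × 0.418 = 4895, 9541 × 0.153 = 1460, 2104 × 0.101 = 213 → 6568
10–19: 4809 × 0.958 = 4607
20–29: 4311 × 0.956 = 4121
30–39: 11711 × 0.94 = 11008
40–49: 9541 × 0.935 = 8921
50+: 2104 × 0.961 + 5814 × 0.638 = 2022 + 3709 = 5731
End of period: [6568, 4607, 4121, 11008, 8921, 5731]
Period 3.
Births: 4121 × 0.418 = 1723, 11008 × 0.153 = 1684, 8921 × 0.101 = 901 → 4308
10–19: 6568 × 0.958 = 6292
20–29: 4607 × 0.956 = 4404
30–39: 4121 × 0.94 = 3874
40–49: 11008 × 0.935 = 10292
50+: 8921 × 0.961 + 5731 × 0.638 = 8573 + 3656 = 12229
End of period: [4308, 6292, 4404, 3874, 10292, 12229]
Total after period 3: 4308 + 6292 + 4404 + 3874 + 10292 + 12229 = 41399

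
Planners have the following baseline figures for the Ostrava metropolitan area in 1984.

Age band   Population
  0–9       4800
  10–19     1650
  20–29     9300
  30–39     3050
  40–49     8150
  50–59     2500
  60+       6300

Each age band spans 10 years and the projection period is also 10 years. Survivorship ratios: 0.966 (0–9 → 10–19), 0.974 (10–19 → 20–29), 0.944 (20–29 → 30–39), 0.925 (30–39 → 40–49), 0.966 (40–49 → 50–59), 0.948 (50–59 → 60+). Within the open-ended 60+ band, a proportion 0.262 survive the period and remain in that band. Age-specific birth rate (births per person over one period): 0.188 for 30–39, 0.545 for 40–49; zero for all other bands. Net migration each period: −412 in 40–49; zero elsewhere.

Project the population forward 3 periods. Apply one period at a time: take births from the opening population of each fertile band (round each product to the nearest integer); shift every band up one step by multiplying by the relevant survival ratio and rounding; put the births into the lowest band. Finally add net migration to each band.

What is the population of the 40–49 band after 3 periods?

Period 1:
Births: 3050 × 0.188 = 573, 8150 × 0.545 = 4442 — total 5015
10–19: 4800 × 0.966 = 4637
20–29: 1650 × 0.974 = 1607
30–39: 9300 × 0.944 = 8779
40–49: 3050 × 0.925 = 2821
50–59: 8150 × 0.966 = 7873
60+: 2500 × 0.948 + 6300 × 0.262 = 2370 + 1651 = 4021
Net migration: 40–49 − 412 → 2409
Population now: 0–9=5015, 10–19=4637, 20–29=1607, 30–39=8779, 40–49=2409, 50–59=7873, 60+=4021
Period 2:
Births: 8779 × 0.188 = 1650, 2409 × 0.545 = 1313 — total 2963
10–19: 5015 × 0.966 = 4844
20–29: 4637 × 0.974 = 4516
30–39: 1607 × 0.944 = 1517
40–49: 8779 × 0.925 = 8121
50–59: 2409 × 0.966 = 2327
60+: 7873 × 0.948 + 4021 × 0.262 = 7464 + 1054 = 8518
Net migration: 40–49 − 412 → 7709
Population now: 0–9=2963, 10–19=4844, 20–29=4516, 30–39=1517, 40–49=7709, 50–59=2327, 60+=8518
Period 3:
Births: 1517 × 0.188 = 285, 7709 × 0.545 = 4201 — total 4486
10–19: 2963 × 0.966 = 2862
20–29: 4844 × 0.974 = 4718
30–39: 4516 × 0.944 = 4263
40–49: 1517 × 0.925 = 1403
50–59: 7709 × 0.966 = 7447
60+: 2327 × 0.948 + 8518 × 0.262 = 2206 + 2232 = 4438
Net migration: 40–49 − 412 → 991
Population now: 0–9=4486, 10–19=2862, 20–29=4718, 30–39=4263, 40–49=991, 50–59=7447, 60+=4438

991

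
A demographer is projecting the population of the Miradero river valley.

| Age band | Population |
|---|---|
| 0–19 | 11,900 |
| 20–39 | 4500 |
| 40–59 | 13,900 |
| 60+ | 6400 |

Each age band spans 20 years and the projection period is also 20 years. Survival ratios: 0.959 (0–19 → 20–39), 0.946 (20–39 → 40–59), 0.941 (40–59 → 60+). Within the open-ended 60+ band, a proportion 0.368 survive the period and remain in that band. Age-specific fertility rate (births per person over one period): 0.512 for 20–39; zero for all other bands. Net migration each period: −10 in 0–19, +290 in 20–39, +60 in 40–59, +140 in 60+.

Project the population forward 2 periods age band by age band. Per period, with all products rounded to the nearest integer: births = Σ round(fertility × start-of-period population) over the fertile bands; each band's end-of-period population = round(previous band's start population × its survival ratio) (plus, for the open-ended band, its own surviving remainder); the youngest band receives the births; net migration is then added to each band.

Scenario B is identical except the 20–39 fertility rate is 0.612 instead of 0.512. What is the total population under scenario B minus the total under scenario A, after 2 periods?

1602

(Groups numbered youngest = 1 to oldest = 4.)
Period 1:
Births: 4500 × 0.512 = 2304
Group 2: 11900 × 0.959 = 11412
Group 3: 4500 × 0.946 = 4257
Group 4: 13900 × 0.941 + 6400 × 0.368 = 13080 + 2355 = 15435
Net migration: Group 1 − 10 → 2294; Group 2 + 290 → 11702; Group 3 + 60 → 4317; Group 4 + 140 → 15575
Population now: 0–19=2294, 20–39=11702, 40–59=4317, 60+=15575
Period 2:
Births: 11702 × 0.512 = 5991
Group 2: 2294 × 0.959 = 2200
Group 3: 11702 × 0.946 = 11070
Group 4: 4317 × 0.941 + 15575 × 0.368 = 4062 + 5732 = 9794
Net migration: Group 1 − 10 → 5981; Group 2 + 290 → 2490; Group 3 + 60 → 11130; Group 4 + 140 → 9934
Population now: 0–19=5981, 20–39=2490, 40–59=11130, 60+=9934
Scenario A total after 2 periods: 29535
Scenario B projection —
Period 1:
Births: 4500 × 0.612 = 2754
Group 2: 11900 × 0.959 = 11412
Group 3: 4500 × 0.946 = 4257
Group 4: 13900 × 0.941 + 6400 × 0.368 = 13080 + 2355 = 15435
Net migration: Group 1 − 10 → 2744; Group 2 + 290 → 11702; Group 3 + 60 → 4317; Group 4 + 140 → 15575
Population now: 0–19=2744, 20–39=11702, 40–59=4317, 60+=15575
Period 2:
Births: 11702 × 0.612 = 7162
Group 2: 2744 × 0.959 = 2631
Group 3: 11702 × 0.946 = 11070
Group 4: 4317 × 0.941 + 15575 × 0.368 = 4062 + 5732 = 9794
Net migration: Group 1 − 10 → 7152; Group 2 + 290 → 2921; Group 3 + 60 → 11130; Group 4 + 140 → 9934
Population now: 0–19=7152, 20–39=2921, 40–59=11130, 60+=9934
Scenario B total after 2 periods: 31137
Difference B − A = 31137 − 29535 = 1602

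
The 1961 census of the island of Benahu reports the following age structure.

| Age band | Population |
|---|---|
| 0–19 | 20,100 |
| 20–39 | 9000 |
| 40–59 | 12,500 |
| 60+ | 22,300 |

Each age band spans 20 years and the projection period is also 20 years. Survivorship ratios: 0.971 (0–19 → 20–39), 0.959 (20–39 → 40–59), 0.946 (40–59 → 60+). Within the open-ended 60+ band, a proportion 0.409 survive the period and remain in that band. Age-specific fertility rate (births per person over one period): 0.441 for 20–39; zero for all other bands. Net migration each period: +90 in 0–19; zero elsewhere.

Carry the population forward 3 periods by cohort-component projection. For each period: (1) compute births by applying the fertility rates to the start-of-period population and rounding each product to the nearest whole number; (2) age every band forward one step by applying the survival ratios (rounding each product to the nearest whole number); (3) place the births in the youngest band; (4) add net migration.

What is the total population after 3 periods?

Call the groups 1 to 4, youngest first.
Period 1.
Births: 9000 × 0.441 = 3969
Group 2: 20100 × 0.971 = 19517
Group 3: 9000 × 0.959 = 8631
Group 4: 12500 × 0.946 + 22300 × 0.409 = 11825 + 9121 = 20946
Net migration: Group 1 + 90 → 4059
Giving 4059 / 19517 / 8631 / 20946.
Period 2.
Births: 19517 × 0.441 = 8607
Group 2: 4059 × 0.971 = 3941
Group 3: 19517 × 0.959 = 18717
Group 4: 8631 × 0.946 + 20946 × 0.409 = 8165 + 8567 = 16732
Net migration: Group 1 + 90 → 8697
Giving 8697 / 3941 / 18717 / 16732.
Period 3.
Births: 3941 × 0.441 = 1738
Group 2: 8697 × 0.971 = 8445
Group 3: 3941 × 0.959 = 3779
Group 4: 18717 × 0.946 + 16732 × 0.409 = 17706 + 6843 = 24549
Net migration: Group 1 + 90 → 1828
Giving 1828 / 8445 / 3779 / 24549.
Total after period 3: 1828 + 8445 + 3779 + 24549 = 38601

38601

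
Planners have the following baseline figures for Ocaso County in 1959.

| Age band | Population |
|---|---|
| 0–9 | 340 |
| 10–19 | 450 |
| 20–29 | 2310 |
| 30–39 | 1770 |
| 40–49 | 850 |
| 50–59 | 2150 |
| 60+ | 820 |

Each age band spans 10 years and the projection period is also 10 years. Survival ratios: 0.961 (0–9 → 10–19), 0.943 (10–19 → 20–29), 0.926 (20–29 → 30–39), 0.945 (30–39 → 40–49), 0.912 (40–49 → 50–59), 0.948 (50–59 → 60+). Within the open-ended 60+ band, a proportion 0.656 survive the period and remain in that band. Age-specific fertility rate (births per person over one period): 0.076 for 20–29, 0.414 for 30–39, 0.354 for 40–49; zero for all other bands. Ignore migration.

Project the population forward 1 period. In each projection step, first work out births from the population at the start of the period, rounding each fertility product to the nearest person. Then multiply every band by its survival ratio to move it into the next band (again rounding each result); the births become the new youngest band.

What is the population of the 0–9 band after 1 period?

[period 1]
Births: 2310 * 0.076 = 176, 1770 * 0.414 = 733, 850 * 0.354 = 301 → total 1210
10–19: 340 * 0.961 = 327
20–29: 450 * 0.943 = 424
30–39: 2310 * 0.926 = 2139
40–49: 1770 * 0.945 = 1673
50–59: 850 * 0.912 = 775
60+: 2150 * 0.948 + 820 * 0.656 = 2038 + 538 = 2576
End of period: [1210, 327, 424, 2139, 1673, 775, 2576]

1210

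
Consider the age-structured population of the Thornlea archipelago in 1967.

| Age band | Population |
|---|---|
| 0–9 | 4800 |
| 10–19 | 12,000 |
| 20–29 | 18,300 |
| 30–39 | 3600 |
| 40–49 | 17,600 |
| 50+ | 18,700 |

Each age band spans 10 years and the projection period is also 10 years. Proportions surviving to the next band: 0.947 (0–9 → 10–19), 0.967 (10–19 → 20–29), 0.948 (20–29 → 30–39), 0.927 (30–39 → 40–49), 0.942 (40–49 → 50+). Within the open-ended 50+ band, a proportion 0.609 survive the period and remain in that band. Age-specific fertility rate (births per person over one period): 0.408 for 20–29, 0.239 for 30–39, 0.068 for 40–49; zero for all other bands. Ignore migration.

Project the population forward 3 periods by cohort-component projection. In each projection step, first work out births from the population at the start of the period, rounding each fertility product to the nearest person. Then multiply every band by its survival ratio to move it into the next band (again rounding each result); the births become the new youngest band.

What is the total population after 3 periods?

Period 1:
Births: 18300 * 0.408 = 7466, 3600 * 0.239 = 860, 17600 * 0.068 = 1197 → 9523
10–19: 4800 * 0.947 = 4546
20–29: 12000 * 0.967 = 11604
30–39: 18300 * 0.948 = 17348
40–49: 3600 * 0.927 = 3337
50+: 17600 * 0.942 + 18700 * 0.609 = 16579 + 11388 = 27967
End of period: [9523, 4546, 11604, 17348, 3337, 27967]
Period 2:
Births: 11604 * 0.408 = 4734, 17348 * 0.239 = 4146, 3337 * 0.068 = 227 → 9107
10–19: 9523 * 0.947 = 9018
20–29: 4546 * 0.967 = 4396
30–39: 11604 * 0.948 = 11001
40–49: 17348 * 0.927 = 16082
50+: 3337 * 0.942 + 27967 * 0.609 = 3143 + 17032 = 20175
End of period: [9107, 9018, 4396, 11001, 16082, 20175]
Period 3:
Births: 4396 * 0.408 = 1794, 11001 * 0.239 = 2629, 16082 * 0.068 = 1094 → 5517
10–19: 9107 * 0.947 = 8624
20–29: 9018 * 0.967 = 8720
30–39: 4396 * 0.948 = 4167
40–49: 11001 * 0.927 = 10198
50+: 16082 * 0.942 + 20175 * 0.609 = 15149 + 12287 = 27436
End of period: [5517, 8624, 8720, 4167, 10198, 27436]
Total after period 3: 5517 + 8624 + 8720 + 4167 + 10198 + 27436 = 64662

64662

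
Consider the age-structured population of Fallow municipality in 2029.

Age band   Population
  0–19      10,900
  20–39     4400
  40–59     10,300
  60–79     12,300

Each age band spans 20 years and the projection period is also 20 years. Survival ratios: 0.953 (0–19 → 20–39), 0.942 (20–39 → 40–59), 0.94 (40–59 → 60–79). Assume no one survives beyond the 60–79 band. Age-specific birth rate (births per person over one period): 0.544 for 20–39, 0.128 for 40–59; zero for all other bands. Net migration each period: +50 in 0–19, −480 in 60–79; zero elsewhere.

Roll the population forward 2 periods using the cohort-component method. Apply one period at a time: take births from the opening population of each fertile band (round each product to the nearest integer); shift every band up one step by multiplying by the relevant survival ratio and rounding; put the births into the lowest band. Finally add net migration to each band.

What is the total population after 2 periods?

Numbering the bands 1..4 from youngest to oldest:
Period 1:
Births: 4400 × 0.544 = 2394 ; 10300 × 0.128 = 1318 ⇒ total 3712
Band 2: 10900 × 0.953 = 10388
Band 3: 4400 × 0.942 = 4145
Band 4: 10300 × 0.94 = 9682
Net migration: Band 1 + 50 → 3762; Band 4 − 480 → 9202
→ [3762, 10388, 4145, 9202]
Period 2:
Births: 10388 × 0.544 = 5651 ; 4145 × 0.128 = 531 ⇒ total 6182
Band 2: 3762 × 0.953 = 3585
Band 3: 10388 × 0.942 = 9785
Band 4: 4145 × 0.94 = 3896
Net migration: Band 1 + 50 → 6232; Band 4 − 480 → 3416
→ [6232, 3585, 9785, 3416]
Total after period 2: 6232 + 3585 + 9785 + 3416 = 23018

23018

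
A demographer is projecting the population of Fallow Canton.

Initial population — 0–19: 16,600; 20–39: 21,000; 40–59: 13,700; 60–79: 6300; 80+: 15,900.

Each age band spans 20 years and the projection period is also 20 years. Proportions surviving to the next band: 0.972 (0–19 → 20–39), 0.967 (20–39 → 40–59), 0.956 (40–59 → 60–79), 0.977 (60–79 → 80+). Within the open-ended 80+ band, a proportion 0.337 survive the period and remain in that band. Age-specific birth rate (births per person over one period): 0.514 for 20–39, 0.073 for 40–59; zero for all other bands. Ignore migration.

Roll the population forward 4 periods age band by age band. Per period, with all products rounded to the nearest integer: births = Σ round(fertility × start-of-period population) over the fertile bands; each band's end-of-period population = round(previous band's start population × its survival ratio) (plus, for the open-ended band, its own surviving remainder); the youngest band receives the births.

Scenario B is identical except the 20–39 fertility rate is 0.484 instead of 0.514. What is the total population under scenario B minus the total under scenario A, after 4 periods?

-2199

Call the bands 1 to 5, youngest first.
Period 1:
Births: 21000 * 0.514 = 10794  |  13700 * 0.073 = 1000 → 11794
Band 2: 16600 * 0.972 = 16135
Band 3: 21000 * 0.967 = 20307
Band 4: 13700 * 0.956 = 13097
Band 5: 6300 * 0.977 + 15900 * 0.337 = 6155 + 5358 = 11513
End of period: [11794, 16135, 20307, 13097, 11513]
Period 2:
Births: 16135 * 0.514 = 8293  |  20307 * 0.073 = 1482 → 9775
Band 2: 11794 * 0.972 = 11464
Band 3: 16135 * 0.967 = 15603
Band 4: 20307 * 0.956 = 19413
Band 5: 13097 * 0.977 + 11513 * 0.337 = 12796 + 3880 = 16676
End of period: [9775, 11464, 15603, 19413, 16676]
Period 3:
Births: 11464 * 0.514 = 5892  |  15603 * 0.073 = 1139 → 7031
Band 2: 9775 * 0.972 = 9501
Band 3: 11464 * 0.967 = 11086
Band 4: 15603 * 0.956 = 14916
Band 5: 19413 * 0.977 + 16676 * 0.337 = 18967 + 5620 = 24587
End of period: [7031, 9501, 11086, 14916, 24587]
Period 4:
Births: 9501 * 0.514 = 4884  |  11086 * 0.073 = 809 → 5693
Band 2: 7031 * 0.972 = 6834
Band 3: 9501 * 0.967 = 9187
Band 4: 11086 * 0.956 = 10598
Band 5: 14916 * 0.977 + 24587 * 0.337 = 14573 + 8286 = 22859
End of period: [5693, 6834, 9187, 10598, 22859]
Scenario A total after 4 periods: 55171
Scenario B projection —
Period 1:
Births: 21000 * 0.484 = 10164  |  13700 * 0.073 = 1000 → 11164
Band 2: 16600 * 0.972 = 16135
Band 3: 21000 * 0.967 = 20307
Band 4: 13700 * 0.956 = 13097
Band 5: 6300 * 0.977 + 15900 * 0.337 = 6155 + 5358 = 11513
End of period: [11164, 16135, 20307, 13097, 11513]
Period 2:
Births: 16135 * 0.484 = 7809  |  20307 * 0.073 = 1482 → 9291
Band 2: 11164 * 0.972 = 10851
Band 3: 16135 * 0.967 = 15603
Band 4: 20307 * 0.956 = 19413
Band 5: 13097 * 0.977 + 11513 * 0.337 = 12796 + 3880 = 16676
End of period: [9291, 10851, 15603, 19413, 16676]
Period 3:
Births: 10851 * 0.484 = 5252  |  15603 * 0.073 = 1139 → 6391
Band 2: 9291 * 0.972 = 9031
Band 3: 10851 * 0.967 = 10493
Band 4: 15603 * 0.956 = 14916
Band 5: 19413 * 0.977 + 16676 * 0.337 = 18967 + 5620 = 24587
End of period: [6391, 9031, 10493, 14916, 24587]
Period 4:
Births: 9031 * 0.484 = 4371  |  10493 * 0.073 = 766 → 5137
Band 2: 6391 * 0.972 = 6212
Band 3: 9031 * 0.967 = 8733
Band 4: 10493 * 0.956 = 10031
Band 5: 14916 * 0.977 + 24587 * 0.337 = 14573 + 8286 = 22859
End of period: [5137, 6212, 8733, 10031, 22859]
Scenario B total after 4 periods: 52972
Difference B − A = 52972 − 55171 = -2199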